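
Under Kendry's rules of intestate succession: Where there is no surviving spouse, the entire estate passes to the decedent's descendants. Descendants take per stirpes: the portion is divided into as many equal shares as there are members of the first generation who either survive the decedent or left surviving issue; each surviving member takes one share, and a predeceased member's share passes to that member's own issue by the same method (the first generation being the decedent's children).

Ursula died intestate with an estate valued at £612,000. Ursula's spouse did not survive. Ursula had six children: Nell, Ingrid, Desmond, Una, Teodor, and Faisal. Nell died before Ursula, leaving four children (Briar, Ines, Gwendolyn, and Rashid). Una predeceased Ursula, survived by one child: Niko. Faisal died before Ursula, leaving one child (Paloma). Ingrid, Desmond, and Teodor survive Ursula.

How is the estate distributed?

Briar: £25,500; Ines: £25,500; Gwendolyn: £25,500; Rashid: £25,500; Ingrid: £102,000; Desmond: £102,000; Niko: £102,000; Teodor: £102,000; Paloma: £102,000

The entire £612,000 passes to the descendants.
That amount (£612,000) is divided into 6 shares of £102,000: Ingrid, Desmond, and Teodor each take £102,000; Nell's £102,000 share passes to Nell's issue; Una's £102,000 share passes to Una's issue; Faisal's £102,000 share passes to Faisal's issue.
Nell's share (£102,000) is divided into 4 shares of £25,500: Briar, Ines, Gwendolyn, and Rashid each take £25,500.
Una's share (£102,000) passes entirely to Niko.
Faisal's share (£102,000) passes entirely to Paloma.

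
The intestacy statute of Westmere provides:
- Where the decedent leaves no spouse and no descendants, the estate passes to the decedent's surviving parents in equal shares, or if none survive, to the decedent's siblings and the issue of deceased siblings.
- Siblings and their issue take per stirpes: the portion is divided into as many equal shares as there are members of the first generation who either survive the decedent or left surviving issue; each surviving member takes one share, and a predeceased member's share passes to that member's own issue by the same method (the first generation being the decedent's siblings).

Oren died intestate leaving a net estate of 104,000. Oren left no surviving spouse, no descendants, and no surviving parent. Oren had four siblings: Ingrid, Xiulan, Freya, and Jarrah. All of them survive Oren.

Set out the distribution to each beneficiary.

The entire 104,000 passes to the siblings and their issue.
That amount (104,000) is divided into 4 shares of 26,000: Ingrid, Xiulan, Freya, and Jarrah each take 26,000.

Ingrid: 26,000; Xiulan: 26,000; Freya: 26,000; Jarrah: 26,000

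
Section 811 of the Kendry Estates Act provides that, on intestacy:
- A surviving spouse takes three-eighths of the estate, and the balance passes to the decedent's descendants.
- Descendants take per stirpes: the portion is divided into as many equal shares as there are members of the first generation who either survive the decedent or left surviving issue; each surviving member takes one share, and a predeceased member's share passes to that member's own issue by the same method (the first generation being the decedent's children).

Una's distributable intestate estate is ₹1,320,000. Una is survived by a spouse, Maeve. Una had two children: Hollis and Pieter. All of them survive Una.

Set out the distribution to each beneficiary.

Maeve takes three-eighths of ₹1,320,000 = ₹495,000. The remaining ₹825,000 passes to the descendants.
The descendants' portion (₹825,000) is divided into 2 shares of ₹412,500: Hollis and Pieter each take ₹412,500.

Maeve: ₹495,000; Hollis: ₹412,500; Pieter: ₹412,500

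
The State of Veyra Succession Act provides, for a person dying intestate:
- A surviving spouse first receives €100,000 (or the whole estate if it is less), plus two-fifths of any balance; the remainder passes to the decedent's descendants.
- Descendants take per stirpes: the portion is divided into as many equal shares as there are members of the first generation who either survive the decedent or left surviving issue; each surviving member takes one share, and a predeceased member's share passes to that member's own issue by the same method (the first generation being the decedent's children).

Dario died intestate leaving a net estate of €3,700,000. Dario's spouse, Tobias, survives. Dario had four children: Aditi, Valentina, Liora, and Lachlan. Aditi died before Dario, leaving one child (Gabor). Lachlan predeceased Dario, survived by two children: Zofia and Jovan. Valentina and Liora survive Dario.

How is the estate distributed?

Tobias first takes €100,000, leaving a balance of €3,600,000. Tobias then takes two-fifths of the balance (€1,440,000), for a total of €1,540,000. The remaining €2,160,000 passes to the descendants.
The descendants' portion (€2,160,000) is divided into 4 shares of €540,000: Valentina and Liora each take €540,000; Aditi's €540,000 share passes to Aditi's issue; Lachlan's €540,000 share passes to Lachlan's issue.
Aditi's share (€540,000) passes entirely to Gabor.
Lachlan's share (€540,000) is divided into 2 shares of €270,000: Zofia and Jovan each take €270,000.

Tobias: €1,540,000; Gabor: €540,000; Valentina: €540,000; Liora: €540,000; Zofia: €270,000; Jovan: €270,000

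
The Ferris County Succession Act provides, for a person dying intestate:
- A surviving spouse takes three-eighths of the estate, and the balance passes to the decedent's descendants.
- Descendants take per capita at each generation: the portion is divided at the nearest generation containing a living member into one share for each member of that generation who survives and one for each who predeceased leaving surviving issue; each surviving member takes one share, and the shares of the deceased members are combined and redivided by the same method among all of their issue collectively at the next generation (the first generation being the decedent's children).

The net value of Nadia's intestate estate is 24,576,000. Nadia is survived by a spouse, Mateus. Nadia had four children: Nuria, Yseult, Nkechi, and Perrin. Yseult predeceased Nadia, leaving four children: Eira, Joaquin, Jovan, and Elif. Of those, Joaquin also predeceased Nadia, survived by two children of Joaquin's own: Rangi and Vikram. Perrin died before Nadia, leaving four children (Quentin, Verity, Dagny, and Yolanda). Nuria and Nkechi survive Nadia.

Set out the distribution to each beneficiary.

Mateus: 9,216,000; Nuria: 3,840,000; Eira: 960,000; Rangi: 480,000; Vikram: 480,000; Jovan: 960,000; Elif: 960,000; Nkechi: 3,840,000; Quentin: 960,000; Verity: 960,000; Dagny: 960,000; Yolanda: 960,000

Mateus takes three-eighths of 24,576,000 = 9,216,000. The remaining 15,360,000 passes to the descendants.
The descendants' portion (15,360,000) is divided at the children's generation into 4 shares of 3,840,000. Nuria and Nkechi each take 3,840,000. The 2 shares of the deceased (Yseult and Perrin) are combined into a pool of 7,680,000.
That pool (7,680,000) is divided at the grandchildren's generation into 8 shares of 960,000. Eira, Jovan, Elif, Quentin, Verity, Dagny, and Yolanda each take 960,000. The remaining share for the deceased Joaquin (960,000) is carried to the next generation.
That pool (960,000) is divided at the great-grandchildren's generation equally among Rangi and Vikram: 480,000 each.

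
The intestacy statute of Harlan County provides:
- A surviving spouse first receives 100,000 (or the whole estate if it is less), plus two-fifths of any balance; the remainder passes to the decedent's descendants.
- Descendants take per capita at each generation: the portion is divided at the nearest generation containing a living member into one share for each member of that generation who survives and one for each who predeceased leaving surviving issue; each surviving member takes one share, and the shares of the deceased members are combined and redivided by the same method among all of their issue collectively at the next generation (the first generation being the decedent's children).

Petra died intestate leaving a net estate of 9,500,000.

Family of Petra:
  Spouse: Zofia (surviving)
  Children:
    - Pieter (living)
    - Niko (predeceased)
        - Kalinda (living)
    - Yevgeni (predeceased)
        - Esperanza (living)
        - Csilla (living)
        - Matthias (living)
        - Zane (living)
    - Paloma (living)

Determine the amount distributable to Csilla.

Csilla receives 564,000.

Zofia first takes 100,000, leaving a balance of 9,400,000. Zofia then takes two-fifths of the balance (3,760,000), for a total of 3,860,000. The remaining 5,640,000 passes to the descendants.
The descendants' portion (5,640,000) is divided at the children's generation into 4 shares of 1,410,000. Pieter and Paloma each take 1,410,000. The 2 shares of the deceased (Niko and Yevgeni) are combined into a pool of 2,820,000.
That pool (2,820,000) is divided at the grandchildren's generation equally among Kalinda, Esperanza, Csilla, Matthias, and Zane: 564,000 each.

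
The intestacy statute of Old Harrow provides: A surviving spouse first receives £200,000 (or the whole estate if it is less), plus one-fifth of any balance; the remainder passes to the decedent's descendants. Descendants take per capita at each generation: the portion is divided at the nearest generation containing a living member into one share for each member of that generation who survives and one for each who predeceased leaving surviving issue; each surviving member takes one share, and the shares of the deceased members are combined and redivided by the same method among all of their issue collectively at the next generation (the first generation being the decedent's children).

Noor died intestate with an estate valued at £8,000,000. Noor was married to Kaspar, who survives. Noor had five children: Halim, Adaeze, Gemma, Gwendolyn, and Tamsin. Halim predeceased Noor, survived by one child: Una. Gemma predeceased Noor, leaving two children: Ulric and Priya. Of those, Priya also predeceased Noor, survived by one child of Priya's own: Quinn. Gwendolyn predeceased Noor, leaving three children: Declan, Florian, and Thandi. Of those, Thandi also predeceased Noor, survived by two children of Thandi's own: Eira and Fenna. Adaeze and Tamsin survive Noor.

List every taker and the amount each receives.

Kaspar: £1,760,000; Una: £624,000; Adaeze: £1,248,000; Ulric: £624,000; Quinn: £416,000; Declan: £624,000; Florian: £624,000; Eira: £416,000; Fenna: £416,000; Tamsin: £1,248,000

Kaspar first takes £200,000, leaving a balance of £7,800,000. Kaspar then takes one-fifth of the balance (£1,560,000), for a total of £1,760,000. The remaining £6,240,000 passes to the descendants.
The descendants' portion (£6,240,000) is divided at the children's generation into 5 shares of £1,248,000. Adaeze and Tamsin each take £1,248,000. The 3 shares of the deceased (Halim, Gemma, and Gwendolyn) are combined into a pool of £3,744,000.
That pool (£3,744,000) is divided at the grandchildren's generation into 6 shares of £624,000. Una, Ulric, Declan, and Florian each take £624,000. The 2 shares of the deceased (Priya and Thandi) are combined into a pool of £1,248,000.
That pool (£1,248,000) is divided at the great-grandchildren's generation equally among Quinn, Eira, and Fenna: £416,000 each.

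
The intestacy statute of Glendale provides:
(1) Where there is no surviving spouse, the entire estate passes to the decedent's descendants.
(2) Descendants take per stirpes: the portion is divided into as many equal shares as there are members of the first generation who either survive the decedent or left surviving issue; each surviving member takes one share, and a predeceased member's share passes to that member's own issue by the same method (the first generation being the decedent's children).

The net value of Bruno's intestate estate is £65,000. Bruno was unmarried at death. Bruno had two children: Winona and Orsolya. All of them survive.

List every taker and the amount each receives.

Winona: £32,500; Orsolya: £32,500

The entire £65,000 passes to the descendants.
That amount (£65,000) is divided into 2 shares of £32,500: Winona and Orsolya each take £32,500.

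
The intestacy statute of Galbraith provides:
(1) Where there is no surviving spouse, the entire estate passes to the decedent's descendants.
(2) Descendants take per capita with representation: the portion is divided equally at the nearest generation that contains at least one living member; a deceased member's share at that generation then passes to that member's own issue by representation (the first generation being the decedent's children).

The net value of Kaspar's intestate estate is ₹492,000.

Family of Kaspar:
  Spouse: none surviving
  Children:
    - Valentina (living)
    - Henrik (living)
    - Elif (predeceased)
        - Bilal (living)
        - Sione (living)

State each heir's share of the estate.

Valentina: ₹164,000; Henrik: ₹164,000; Bilal: ₹82,000; Sione: ₹82,000

The entire ₹492,000 passes to the descendants.
That amount (₹492,000) is divided into 3 shares of ₹164,000: Valentina and Henrik each take ₹164,000; Elif's ₹164,000 share passes to Elif's issue.
Elif's share (₹164,000) is divided into 2 shares of ₹82,000: Bilal and Sione each take ₹82,000.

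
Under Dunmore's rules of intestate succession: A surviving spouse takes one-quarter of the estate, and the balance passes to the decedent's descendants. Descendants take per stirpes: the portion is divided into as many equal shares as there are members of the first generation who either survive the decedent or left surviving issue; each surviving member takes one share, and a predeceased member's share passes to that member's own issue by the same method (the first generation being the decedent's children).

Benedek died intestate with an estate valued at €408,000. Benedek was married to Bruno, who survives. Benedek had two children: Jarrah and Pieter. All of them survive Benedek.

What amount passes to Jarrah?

Bruno takes one-quarter of €408,000 = €102,000. The remaining €306,000 passes to the descendants.
The descendants' portion (€306,000) is divided into 2 shares of €153,000: Jarrah and Pieter each take €153,000.

Jarrah receives €153,000.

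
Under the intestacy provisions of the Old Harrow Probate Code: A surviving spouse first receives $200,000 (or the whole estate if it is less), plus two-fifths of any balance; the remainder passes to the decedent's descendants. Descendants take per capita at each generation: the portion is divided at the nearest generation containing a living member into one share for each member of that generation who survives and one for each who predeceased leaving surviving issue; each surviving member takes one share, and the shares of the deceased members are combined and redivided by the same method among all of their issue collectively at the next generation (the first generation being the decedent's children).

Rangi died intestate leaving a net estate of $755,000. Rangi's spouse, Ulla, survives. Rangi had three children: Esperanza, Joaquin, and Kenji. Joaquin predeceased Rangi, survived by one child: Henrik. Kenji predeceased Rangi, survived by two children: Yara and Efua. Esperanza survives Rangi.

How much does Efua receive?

Efua receives $74,000.

Ulla first takes $200,000, leaving a balance of $555,000. Ulla then takes two-fifths of the balance ($222,000), for a total of $422,000. The remaining $333,000 passes to the descendants.
The descendants' portion ($333,000) is divided at the children's generation into 3 shares of $111,000. Esperanza takes $111,000. The 2 shares of the deceased (Joaquin and Kenji) are combined into a pool of $222,000.
That pool ($222,000) is divided at the grandchildren's generation equally among Henrik, Yara, and Efua: $74,000 each.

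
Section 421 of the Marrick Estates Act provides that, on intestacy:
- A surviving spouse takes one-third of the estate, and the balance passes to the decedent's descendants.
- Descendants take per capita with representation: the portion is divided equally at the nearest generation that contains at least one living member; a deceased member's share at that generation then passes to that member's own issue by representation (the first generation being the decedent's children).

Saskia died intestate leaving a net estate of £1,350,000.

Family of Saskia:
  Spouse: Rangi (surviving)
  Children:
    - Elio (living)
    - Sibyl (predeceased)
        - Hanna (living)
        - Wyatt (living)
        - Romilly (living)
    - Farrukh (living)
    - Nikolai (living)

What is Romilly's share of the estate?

Rangi takes one-third of £1,350,000 = £450,000. The remaining £900,000 passes to the descendants.
The descendants' portion (£900,000) is divided into 4 shares of £225,000: Elio, Farrukh, and Nikolai each take £225,000; Sibyl's £225,000 share passes to Sibyl's issue.
Sibyl's share (£225,000) is divided into 3 shares of £75,000: Hanna, Wyatt, and Romilly each take £75,000.

Romilly receives £75,000.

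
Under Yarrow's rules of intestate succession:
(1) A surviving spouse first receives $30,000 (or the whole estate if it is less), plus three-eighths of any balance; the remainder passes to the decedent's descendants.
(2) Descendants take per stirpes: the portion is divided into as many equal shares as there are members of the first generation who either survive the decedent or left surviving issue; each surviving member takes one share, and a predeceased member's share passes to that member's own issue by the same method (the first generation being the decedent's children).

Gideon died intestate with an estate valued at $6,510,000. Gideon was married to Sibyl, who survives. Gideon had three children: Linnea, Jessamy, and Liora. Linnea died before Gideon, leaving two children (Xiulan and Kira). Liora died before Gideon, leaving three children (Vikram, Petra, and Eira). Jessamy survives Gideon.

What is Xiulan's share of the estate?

Sibyl first takes $30,000, leaving a balance of $6,480,000. Sibyl then takes three-eighths of the balance ($2,430,000), for a total of $2,460,000. The remaining $4,050,000 passes to the descendants.
The descendants' portion ($4,050,000) is divided into 3 shares of $1,350,000: Jessamy takes $1,350,000; Linnea's $1,350,000 share passes to Linnea's issue; Liora's $1,350,000 share passes to Liora's issue.
Linnea's share ($1,350,000) is divided into 2 shares of $675,000: Xiulan and Kira each take $675,000.
Liora's share ($1,350,000) is divided into 3 shares of $450,000: Vikram, Petra, and Eira each take $450,000.

Xiulan receives $675,000.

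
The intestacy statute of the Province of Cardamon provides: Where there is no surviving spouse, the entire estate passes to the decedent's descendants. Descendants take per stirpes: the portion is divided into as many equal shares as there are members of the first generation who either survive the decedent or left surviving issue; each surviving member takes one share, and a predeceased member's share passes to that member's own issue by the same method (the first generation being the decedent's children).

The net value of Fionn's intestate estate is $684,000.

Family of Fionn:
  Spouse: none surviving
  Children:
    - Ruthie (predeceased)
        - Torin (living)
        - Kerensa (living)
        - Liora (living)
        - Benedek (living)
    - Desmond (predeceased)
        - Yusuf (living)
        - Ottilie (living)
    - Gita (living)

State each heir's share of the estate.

Torin: $57,000; Kerensa: $57,000; Liora: $57,000; Benedek: $57,000; Yusuf: $114,000; Ottilie: $114,000; Gita: $228,000

The entire $684,000 passes to the descendants.
That amount ($684,000) is divided into 3 shares of $228,000: Gita takes $228,000; Ruthie's $228,000 share passes to Ruthie's issue; Desmond's $228,000 share passes to Desmond's issue.
Ruthie's share ($228,000) is divided into 4 shares of $57,000: Torin, Kerensa, Liora, and Benedek each take $57,000.
Desmond's share ($228,000) is divided into 2 shares of $114,000: Yusuf and Ottilie each take $114,000.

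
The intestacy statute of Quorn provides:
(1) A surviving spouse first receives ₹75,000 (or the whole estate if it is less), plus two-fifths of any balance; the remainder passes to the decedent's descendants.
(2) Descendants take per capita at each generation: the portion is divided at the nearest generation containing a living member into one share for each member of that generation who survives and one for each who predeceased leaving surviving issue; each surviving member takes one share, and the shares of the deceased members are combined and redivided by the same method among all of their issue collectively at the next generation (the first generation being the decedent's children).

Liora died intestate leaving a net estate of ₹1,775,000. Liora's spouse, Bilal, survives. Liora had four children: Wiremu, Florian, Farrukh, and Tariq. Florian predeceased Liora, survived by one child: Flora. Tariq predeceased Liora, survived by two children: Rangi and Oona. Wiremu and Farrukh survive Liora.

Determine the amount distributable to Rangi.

Rangi receives ₹170,000.

Bilal first takes ₹75,000, leaving a balance of ₹1,700,000. Bilal then takes two-fifths of the balance (₹680,000), for a total of ₹755,000. The remaining ₹1,020,000 passes to the descendants.
The descendants' portion (₹1,020,000) is divided at the children's generation into 4 shares of ₹255,000. Wiremu and Farrukh each take ₹255,000. The 2 shares of the deceased (Florian and Tariq) are combined into a pool of ₹510,000.
That pool (₹510,000) is divided at the grandchildren's generation equally among Flora, Rangi, and Oona: ₹170,000 each.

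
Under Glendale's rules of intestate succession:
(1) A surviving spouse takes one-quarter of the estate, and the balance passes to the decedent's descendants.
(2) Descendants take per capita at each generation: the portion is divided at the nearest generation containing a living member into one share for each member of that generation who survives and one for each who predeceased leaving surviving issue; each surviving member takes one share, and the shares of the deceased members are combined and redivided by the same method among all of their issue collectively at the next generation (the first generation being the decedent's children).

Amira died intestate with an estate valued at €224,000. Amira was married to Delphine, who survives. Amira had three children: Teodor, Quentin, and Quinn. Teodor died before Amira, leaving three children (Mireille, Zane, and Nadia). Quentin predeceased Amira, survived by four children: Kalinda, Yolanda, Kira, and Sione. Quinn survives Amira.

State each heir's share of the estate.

Delphine takes one-quarter of €224,000 = €56,000. The remaining €168,000 passes to the descendants.
The descendants' portion (€168,000) is divided at the children's generation into 3 shares of €56,000. Quinn takes €56,000. The 2 shares of the deceased (Teodor and Quentin) are combined into a pool of €112,000.
That pool (€112,000) is divided at the grandchildren's generation equally among Mireille, Zane, Nadia, Kalinda, Yolanda, Kira, and Sione: €16,000 each.

Delphine: €56,000; Mireille: €16,000; Zane: €16,000; Nadia: €16,000; Kalinda: €16,000; Yolanda: €16,000; Kira: €16,000; Sione: €16,000; Quinn: €56,000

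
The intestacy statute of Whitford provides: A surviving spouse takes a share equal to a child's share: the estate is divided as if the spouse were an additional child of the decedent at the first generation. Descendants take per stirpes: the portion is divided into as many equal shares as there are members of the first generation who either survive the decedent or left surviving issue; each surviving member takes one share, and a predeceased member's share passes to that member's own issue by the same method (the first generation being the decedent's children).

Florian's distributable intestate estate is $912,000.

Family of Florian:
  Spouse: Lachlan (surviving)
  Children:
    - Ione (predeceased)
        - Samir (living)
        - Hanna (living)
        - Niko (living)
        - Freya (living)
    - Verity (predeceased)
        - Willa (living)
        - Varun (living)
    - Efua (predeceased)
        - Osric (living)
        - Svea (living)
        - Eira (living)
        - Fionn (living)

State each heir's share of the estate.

Lachlan: $228,000; Samir: $57,000; Hanna: $57,000; Niko: $57,000; Freya: $57,000; Willa: $114,000; Varun: $114,000; Osric: $57,000; Svea: $57,000; Eira: $57,000; Fionn: $57,000

The spouse counts as an additional share at the children's level, so there are 4 primary shares of $228,000. Lachlan takes one such share ($228,000).
The children's combined portion ($684,000) is divided into 3 shares of $228,000: Ione's $228,000 share passes to Ione's issue; Verity's $228,000 share passes to Verity's issue; Efua's $228,000 share passes to Efua's issue.
Ione's share ($228,000) is divided into 4 shares of $57,000: Samir, Hanna, Niko, and Freya each take $57,000.
Verity's share ($228,000) is divided into 2 shares of $114,000: Willa and Varun each take $114,000.
Efua's share ($228,000) is divided into 4 shares of $57,000: Osric, Svea, Eira, and Fionn each take $57,000.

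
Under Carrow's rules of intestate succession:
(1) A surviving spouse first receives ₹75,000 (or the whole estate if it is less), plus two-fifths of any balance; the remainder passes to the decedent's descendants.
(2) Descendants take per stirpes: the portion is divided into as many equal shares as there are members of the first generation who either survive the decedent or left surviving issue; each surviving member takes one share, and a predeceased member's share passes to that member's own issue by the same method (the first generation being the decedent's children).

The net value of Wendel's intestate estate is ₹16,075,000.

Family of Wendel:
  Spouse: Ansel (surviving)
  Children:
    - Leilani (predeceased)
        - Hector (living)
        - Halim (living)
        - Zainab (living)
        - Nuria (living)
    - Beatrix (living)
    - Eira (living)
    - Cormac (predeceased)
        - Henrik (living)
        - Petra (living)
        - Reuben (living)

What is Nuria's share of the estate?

Ansel first takes ₹75,000, leaving a balance of ₹16,000,000. Ansel then takes two-fifths of the balance (₹6,400,000), for a total of ₹6,475,000. The remaining ₹9,600,000 passes to the descendants.
The descendants' portion (₹9,600,000) is divided into 4 shares of ₹2,400,000: Beatrix and Eira each take ₹2,400,000; Leilani's ₹2,400,000 share passes to Leilani's issue; Cormac's ₹2,400,000 share passes to Cormac's issue.
Leilani's share (₹2,400,000) is divided into 4 shares of ₹600,000: Hector, Halim, Zainab, and Nuria each take ₹600,000.
Cormac's share (₹2,400,000) is divided into 3 shares of ₹800,000: Henrik, Petra, and Reuben each take ₹800,000.

Nuria receives ₹600,000.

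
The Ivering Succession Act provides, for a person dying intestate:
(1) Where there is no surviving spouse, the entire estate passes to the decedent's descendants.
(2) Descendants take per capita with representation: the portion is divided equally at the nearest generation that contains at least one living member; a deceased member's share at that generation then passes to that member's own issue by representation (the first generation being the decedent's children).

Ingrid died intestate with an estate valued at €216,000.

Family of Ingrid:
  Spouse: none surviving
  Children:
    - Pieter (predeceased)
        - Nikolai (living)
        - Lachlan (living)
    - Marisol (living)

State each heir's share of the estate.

Nikolai: €54,000; Lachlan: €54,000; Marisol: €108,000

The entire €216,000 passes to the descendants.
That amount (€216,000) is divided into 2 shares of €108,000: Marisol takes €108,000; Pieter's €108,000 share passes to Pieter's issue.
Pieter's share (€108,000) is divided into 2 shares of €54,000: Nikolai and Lachlan each take €54,000.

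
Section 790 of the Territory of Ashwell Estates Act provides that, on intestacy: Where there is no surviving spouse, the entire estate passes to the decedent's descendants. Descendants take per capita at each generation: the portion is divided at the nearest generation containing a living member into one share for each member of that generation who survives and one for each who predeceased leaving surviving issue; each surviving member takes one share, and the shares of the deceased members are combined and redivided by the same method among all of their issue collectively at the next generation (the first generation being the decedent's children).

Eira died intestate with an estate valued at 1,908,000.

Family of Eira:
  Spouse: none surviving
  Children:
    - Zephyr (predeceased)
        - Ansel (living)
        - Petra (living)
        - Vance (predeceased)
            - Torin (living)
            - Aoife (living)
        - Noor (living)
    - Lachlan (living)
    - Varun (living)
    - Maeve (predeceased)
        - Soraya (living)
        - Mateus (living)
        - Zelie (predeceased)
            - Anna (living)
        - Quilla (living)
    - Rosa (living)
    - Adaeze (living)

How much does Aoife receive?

The entire 1,908,000 passes to the descendants.
That amount (1,908,000) is divided at the children's generation into 6 shares of 318,000. Lachlan, Varun, Rosa, and Adaeze each take 318,000. The 2 shares of the deceased (Zephyr and Maeve) are combined into a pool of 636,000.
That pool (636,000) is divided at the grandchildren's generation into 8 shares of 79,500. Ansel, Petra, Noor, Soraya, Mateus, and Quilla each take 79,500. The 2 shares of the deceased (Vance and Zelie) are combined into a pool of 159,000.
That pool (159,000) is divided at the great-grandchildren's generation equally among Torin, Aoife, and Anna: 53,000 each.

Aoife receives 53,000.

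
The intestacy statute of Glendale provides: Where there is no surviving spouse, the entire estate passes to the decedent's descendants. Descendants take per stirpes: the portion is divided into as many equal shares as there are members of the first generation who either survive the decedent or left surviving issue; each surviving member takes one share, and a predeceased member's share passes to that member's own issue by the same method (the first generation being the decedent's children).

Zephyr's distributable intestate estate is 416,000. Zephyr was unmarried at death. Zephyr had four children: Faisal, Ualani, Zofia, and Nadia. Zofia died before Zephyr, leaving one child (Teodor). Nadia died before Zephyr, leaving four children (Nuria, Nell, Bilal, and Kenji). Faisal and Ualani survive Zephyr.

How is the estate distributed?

Faisal: 104,000; Ualani: 104,000; Teodor: 104,000; Nuria: 26,000; Nell: 26,000; Bilal: 26,000; Kenji: 26,000

The entire 416,000 passes to the descendants.
That amount (416,000) is divided into 4 shares of 104,000: Faisal and Ualani each take 104,000; Zofia's 104,000 share passes to Zofia's issue; Nadia's 104,000 share passes to Nadia's issue.
Zofia's share (104,000) passes entirely to Teodor.
Nadia's share (104,000) is divided into 4 shares of 26,000: Nuria, Nell, Bilal, and Kenji each take 26,000.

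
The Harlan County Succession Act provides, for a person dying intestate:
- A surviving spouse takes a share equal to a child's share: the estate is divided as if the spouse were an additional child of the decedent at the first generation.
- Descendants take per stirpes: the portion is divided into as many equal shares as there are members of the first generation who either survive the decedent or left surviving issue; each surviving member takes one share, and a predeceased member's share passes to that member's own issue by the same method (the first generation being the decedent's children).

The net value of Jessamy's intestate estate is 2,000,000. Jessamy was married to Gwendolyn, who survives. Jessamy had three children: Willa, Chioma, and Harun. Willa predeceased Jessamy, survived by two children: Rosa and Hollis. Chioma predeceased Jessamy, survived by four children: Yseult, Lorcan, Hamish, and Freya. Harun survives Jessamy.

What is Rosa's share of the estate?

Rosa receives 250,000.

The spouse counts as an additional share at the children's level, so there are 4 primary shares of 500,000. Gwendolyn takes one such share (500,000).
The children's combined portion (1,500,000) is divided into 3 shares of 500,000: Harun takes 500,000; Willa's 500,000 share passes to Willa's issue; Chioma's 500,000 share passes to Chioma's issue.
Willa's share (500,000) is divided into 2 shares of 250,000: Rosa and Hollis each take 250,000.
Chioma's share (500,000) is divided into 4 shares of 125,000: Yseult, Lorcan, Hamish, and Freya each take 125,000.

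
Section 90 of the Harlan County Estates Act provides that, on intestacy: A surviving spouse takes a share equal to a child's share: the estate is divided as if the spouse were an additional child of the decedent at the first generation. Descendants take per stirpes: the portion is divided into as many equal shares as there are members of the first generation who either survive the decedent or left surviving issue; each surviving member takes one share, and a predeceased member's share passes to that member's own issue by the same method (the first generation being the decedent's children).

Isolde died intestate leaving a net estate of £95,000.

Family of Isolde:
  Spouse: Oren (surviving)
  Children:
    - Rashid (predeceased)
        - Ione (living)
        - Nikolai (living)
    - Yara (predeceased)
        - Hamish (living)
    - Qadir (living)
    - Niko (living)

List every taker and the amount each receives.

The spouse counts as an additional share at the children's level, so there are 5 primary shares of £19,000. Oren takes one such share (£19,000).
The children's combined portion (£76,000) is divided into 4 shares of £19,000: Qadir and Niko each take £19,000; Rashid's £19,000 share passes to Rashid's issue; Yara's £19,000 share passes to Yara's issue.
Rashid's share (£19,000) is divided into 2 shares of £9,500: Ione and Nikolai each take £9,500.
Yara's share (£19,000) passes entirely to Hamish.

Oren: £19,000; Ione: £9,500; Nikolai: £9,500; Hamish: £19,000; Qadir: £19,000; Niko: £19,000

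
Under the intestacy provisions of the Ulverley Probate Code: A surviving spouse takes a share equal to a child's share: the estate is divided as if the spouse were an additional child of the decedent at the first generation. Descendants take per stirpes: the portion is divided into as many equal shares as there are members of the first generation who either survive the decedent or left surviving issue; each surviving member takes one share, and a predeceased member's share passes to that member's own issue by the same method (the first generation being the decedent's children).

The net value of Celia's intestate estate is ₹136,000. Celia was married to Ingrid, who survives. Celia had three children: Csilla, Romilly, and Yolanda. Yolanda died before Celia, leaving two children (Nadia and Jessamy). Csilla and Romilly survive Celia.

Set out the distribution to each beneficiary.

Ingrid: ₹34,000; Csilla: ₹34,000; Romilly: ₹34,000; Nadia: ₹17,000; Jessamy: ₹17,000

The spouse counts as an additional share at the children's level, so there are 4 primary shares of ₹34,000. Ingrid takes one such share (₹34,000).
The children's combined portion (₹102,000) is divided into 3 shares of ₹34,000: Csilla and Romilly each take ₹34,000; Yolanda's ₹34,000 share passes to Yolanda's issue.
Yolanda's share (₹34,000) is divided into 2 shares of ₹17,000: Nadia and Jessamy each take ₹17,000.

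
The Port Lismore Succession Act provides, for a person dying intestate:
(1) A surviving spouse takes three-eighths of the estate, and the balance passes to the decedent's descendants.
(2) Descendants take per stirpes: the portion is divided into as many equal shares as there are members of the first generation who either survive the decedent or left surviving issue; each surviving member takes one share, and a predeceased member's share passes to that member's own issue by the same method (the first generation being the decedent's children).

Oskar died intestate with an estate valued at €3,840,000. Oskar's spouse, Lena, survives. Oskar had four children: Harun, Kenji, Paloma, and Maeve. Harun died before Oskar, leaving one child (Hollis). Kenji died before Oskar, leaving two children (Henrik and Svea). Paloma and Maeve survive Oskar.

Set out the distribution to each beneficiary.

Lena: €1,440,000; Hollis: €600,000; Henrik: €300,000; Svea: €300,000; Paloma: €600,000; Maeve: €600,000

Lena takes three-eighths of €3,840,000 = €1,440,000. The remaining €2,400,000 passes to the descendants.
The descendants' portion (€2,400,000) is divided into 4 shares of €600,000: Paloma and Maeve each take €600,000; Harun's €600,000 share passes to Harun's issue; Kenji's €600,000 share passes to Kenji's issue.
Harun's share (€600,000) passes entirely to Hollis.
Kenji's share (€600,000) is divided into 2 shares of €300,000: Henrik and Svea each take €300,000.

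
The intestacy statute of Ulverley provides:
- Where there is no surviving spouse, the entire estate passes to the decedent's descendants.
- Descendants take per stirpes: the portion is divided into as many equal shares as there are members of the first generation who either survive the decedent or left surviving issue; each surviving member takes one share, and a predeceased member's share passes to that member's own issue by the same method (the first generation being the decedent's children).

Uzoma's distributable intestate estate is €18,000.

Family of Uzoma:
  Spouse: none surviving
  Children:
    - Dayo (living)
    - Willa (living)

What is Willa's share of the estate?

Willa receives €9,000.

The entire €18,000 passes to the descendants.
That amount (€18,000) is divided into 2 shares of €9,000: Dayo and Willa each take €9,000.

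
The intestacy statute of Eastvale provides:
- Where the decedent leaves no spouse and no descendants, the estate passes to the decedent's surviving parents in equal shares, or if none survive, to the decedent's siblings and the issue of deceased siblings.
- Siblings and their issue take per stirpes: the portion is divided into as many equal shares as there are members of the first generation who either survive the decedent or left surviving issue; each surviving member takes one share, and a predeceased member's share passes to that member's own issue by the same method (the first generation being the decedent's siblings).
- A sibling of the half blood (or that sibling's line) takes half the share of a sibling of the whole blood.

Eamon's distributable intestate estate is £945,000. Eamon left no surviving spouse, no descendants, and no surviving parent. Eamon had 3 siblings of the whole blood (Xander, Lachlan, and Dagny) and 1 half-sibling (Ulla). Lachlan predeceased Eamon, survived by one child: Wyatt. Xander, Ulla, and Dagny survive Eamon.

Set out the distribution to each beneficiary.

Xander: £270,000; Wyatt: £270,000; Ulla: £135,000; Dagny: £270,000

The entire £945,000 passes to the siblings and their issue.
Counting each half-blood sibling's line as half a unit, there are 7/2 units in £945,000, so one unit is £270,000. Whole-blood lines (Xander, Lachlan, and Dagny) take £270,000 each; half-blood lines (Ulla) take £135,000 each.
Lachlan's share (£270,000) passes entirely to Wyatt.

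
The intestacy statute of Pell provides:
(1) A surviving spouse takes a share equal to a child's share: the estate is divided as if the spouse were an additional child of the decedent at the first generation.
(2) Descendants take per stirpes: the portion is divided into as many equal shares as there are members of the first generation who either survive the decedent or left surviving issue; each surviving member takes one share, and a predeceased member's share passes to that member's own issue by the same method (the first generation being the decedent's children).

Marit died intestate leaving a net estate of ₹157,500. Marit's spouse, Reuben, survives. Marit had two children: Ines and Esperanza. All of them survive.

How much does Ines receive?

The spouse counts as an additional share at the children's level, so there are 3 primary shares of ₹52,500. Reuben takes one such share (₹52,500).
The children's combined portion (₹105,000) is divided into 2 shares of ₹52,500: Ines and Esperanza each take ₹52,500.

Ines receives ₹52,500.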